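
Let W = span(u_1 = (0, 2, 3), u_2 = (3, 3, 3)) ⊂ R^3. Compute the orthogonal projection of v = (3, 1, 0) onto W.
proj_W(v) = (3, 1, 0)

Set up U = [u_1 | ... | u_2] ∈ R^(3×2). The projector onto W = col(U) is P = U (U^T U)^(-1) U^T.
Compute U^T U =
  [13, 15]
  [15, 27],
and U^T v = (2, 12).
Solve U^T U · c = U^T v for the coefficients: c = (-1, 1). The projection is proj_W(v) = U c.
Check: (v - proj_W(v)) · u_1 = 0  (should be 0).
Check: (v - proj_W(v)) · u_2 = 0  (should be 0).
Result: proj_W(v) = (3, 1, 0).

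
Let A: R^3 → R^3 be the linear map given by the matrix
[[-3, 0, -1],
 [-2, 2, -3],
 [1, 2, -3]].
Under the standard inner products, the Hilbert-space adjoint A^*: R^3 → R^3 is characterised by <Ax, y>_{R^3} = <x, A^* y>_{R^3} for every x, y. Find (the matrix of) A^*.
A^* = A^T =
[[-3, -2, 1],
 [0, 2, 2],
 [-1, -3, -3]]

For real matrices with standard dot products, the defining identity <Ax, y> = <x, A^* y> gives (Ax)^T y = x^T (A^*) y, i.e. x^T A^T y = x^T (A^*) y. Since this holds for all x, y, we must have A^* = A^T. Therefore
A^* =
[[-3, -2, 1],
 [0, 2, 2],
 [-1, -3, -3]].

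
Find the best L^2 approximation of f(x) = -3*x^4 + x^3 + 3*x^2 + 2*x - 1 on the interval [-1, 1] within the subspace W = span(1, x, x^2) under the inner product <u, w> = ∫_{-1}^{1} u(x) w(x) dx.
g(x) = 3*x^2/7 + 13*x/5 - 26/35

The best approximation g ∈ W is the orthogonal projection of f onto W. Writing g = a_0 + a_1 x + a_2 x^2, the coefficients solve the normal equations G · a = b where
  G_{ij} = <φ_i, φ_j> and b_i = <f, φ_i>, with φ_0 = 1, φ_1 = x, φ_2 = x^2.
G =
  [2, 0, 2/3]
  [0, 2/3, 0]
  [2/3, 0, 2/5],
b = (-6/5, 26/15, -34/105).
Solving gives a_0 = -26/35, a_1 = 13/5, a_2 = 3/7, so
  g(x) = 3*x^2/7 + 13*x/5 - 26/35.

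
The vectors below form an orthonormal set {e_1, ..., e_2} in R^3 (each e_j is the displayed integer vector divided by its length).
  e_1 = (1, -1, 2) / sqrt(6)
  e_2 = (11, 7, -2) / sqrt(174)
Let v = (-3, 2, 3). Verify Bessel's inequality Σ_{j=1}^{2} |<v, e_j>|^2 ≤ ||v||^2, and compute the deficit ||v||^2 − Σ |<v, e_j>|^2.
Σ |<v, e_j>|^2 = 109/29; ||v||^2 = 22; deficit = 529/29

Write each e_j = u_j / sqrt(<u_j, u_j>) where u_j is the displayed integer vector. Then <v, e_j> = <v, u_j> / sqrt(<u_j, u_j>), so |<v, e_j>|^2 = <v, u_j>^2 / <u_j, u_j>.
Coefficients: <v, e_1> = 1/sqrt(6), <v, e_2> = -25/sqrt(174).
Square and sum: Σ |<v, e_j>|^2 = 109/29.
Compute ||v||^2 = v·v = 22.
Deficit = 22 − 109/29 = 529/29 ≥ 0, confirming Bessel's inequality. (The deficit equals ||v − Σ <v,e_j> e_j||^2, the squared distance from v to span{e_j}.)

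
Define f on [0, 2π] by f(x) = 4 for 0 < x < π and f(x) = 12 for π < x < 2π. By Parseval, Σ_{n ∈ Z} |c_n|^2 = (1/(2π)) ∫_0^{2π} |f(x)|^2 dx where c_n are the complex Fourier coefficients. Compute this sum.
Σ |c_n|^2 = 80

Parseval equates the L^2 energy of f (normalised by 1/(2π)) with the ℓ^2 sum of its Fourier coefficients: (1/(2π)) ∫_0^{2π} |f|^2 = Σ |c_n|^2.
Compute the left side: (1/(2π)) [∫_0^π 4^2 dx + ∫_π^{2π} 12^2 dx] = (1/(2π)) · (16π + 144π) = (16 + 144)/2 = 80.
So Σ_{n ∈ Z} |c_n|^2 = 80.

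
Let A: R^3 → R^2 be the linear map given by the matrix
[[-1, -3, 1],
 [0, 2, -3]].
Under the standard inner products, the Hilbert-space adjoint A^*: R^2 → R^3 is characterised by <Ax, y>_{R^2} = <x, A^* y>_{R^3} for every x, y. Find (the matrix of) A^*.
A^* = A^T =
[[-1, 0],
 [-3, 2],
 [1, -3]]

For real matrices with standard dot products, the defining identity <Ax, y> = <x, A^* y> gives (Ax)^T y = x^T (A^*) y, i.e. x^T A^T y = x^T (A^*) y. Since this holds for all x, y, we must have A^* = A^T. Therefore
A^* =
[[-1, 0],
 [-3, 2],
 [1, -3]].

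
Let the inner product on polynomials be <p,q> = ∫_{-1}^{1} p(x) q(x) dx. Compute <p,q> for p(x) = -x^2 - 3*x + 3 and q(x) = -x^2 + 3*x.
<p,q> = -38/5

Expand the product: p(x)·q(x) = x^4 - 12*x^2 + 9*x.
∫_{-1}^{1} of each monomial x^k gives [2/(k+1) if k even, 0 if k odd]. Integrating term-by-term (or equivalently evaluating the antiderivative F(x) = x^5/5 - 4*x^3 + 9*x^2/2 at the endpoints):
  F(1) − F(−1) = 7/10 − (83/10) = -38/5.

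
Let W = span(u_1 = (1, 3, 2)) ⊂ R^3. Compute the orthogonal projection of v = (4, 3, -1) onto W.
proj_W(v) = (11/14, 33/14, 11/7)

Set up U = [u_1 | ... | u_1] ∈ R^(3×1). The projector onto W = col(U) is P = U (U^T U)^(-1) U^T.
Compute U^T U =
  [14],
and U^T v = (11).
Solve U^T U · c = U^T v for the coefficients: c = (11/14). The projection is proj_W(v) = U c.
Check: (v - proj_W(v)) · u_1 = 0  (should be 0).
Result: proj_W(v) = (11/14, 33/14, 11/7).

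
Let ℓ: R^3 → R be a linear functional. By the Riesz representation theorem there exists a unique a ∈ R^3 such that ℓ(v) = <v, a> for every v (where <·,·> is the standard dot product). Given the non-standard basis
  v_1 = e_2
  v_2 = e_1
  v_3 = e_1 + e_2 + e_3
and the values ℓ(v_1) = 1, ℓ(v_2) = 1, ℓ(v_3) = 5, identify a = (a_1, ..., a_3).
a = (1, 1, 3)

Write a = (a_1, ..., a_3) in the standard basis. For each basis vector v_i, ℓ(v_i) = <v_i, a> is a linear equation in the a_j's. Collect the n equations into a matrix system V a = ℓ, where row i of V is v_i (expressed in the standard basis). Since V is invertible (lower-triangular with 1s on the diagonal, up to permutation), solve by back-substitution:
  V =
[[0, 1, 0],
 [1, 0, 0],
 [1, 1, 1]]
  V a = (1, 1, 5)
Solving gives a = (1, 1, 3).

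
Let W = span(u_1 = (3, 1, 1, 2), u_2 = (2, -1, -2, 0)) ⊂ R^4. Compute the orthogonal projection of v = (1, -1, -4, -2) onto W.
proj_W(v) = (5/6, -15/7, -151/42, -29/21)

Set up U = [u_1 | ... | u_2] ∈ R^(4×2). The projector onto W = col(U) is P = U (U^T U)^(-1) U^T.
Compute U^T U =
  [15, 3]
  [3, 9],
and U^T v = (-6, 11).
Solve U^T U · c = U^T v for the coefficients: c = (-29/42, 61/42). The projection is proj_W(v) = U c.
Check: (v - proj_W(v)) · u_1 = 0  (should be 0).
Check: (v - proj_W(v)) · u_2 = 0  (should be 0).
Result: proj_W(v) = (5/6, -15/7, -151/42, -29/21).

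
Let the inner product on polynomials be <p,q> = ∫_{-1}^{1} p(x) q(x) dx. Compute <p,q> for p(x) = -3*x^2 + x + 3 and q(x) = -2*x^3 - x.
<p,q> = -22/15

Expand the product: p(x)·q(x) = 6*x^5 - 2*x^4 - 3*x^3 - x^2 - 3*x.
∫_{-1}^{1} of each monomial x^k gives [2/(k+1) if k even, 0 if k odd]. Integrating term-by-term (or equivalently evaluating the antiderivative F(x) = x^6 - 2*x^5/5 - 3*x^4/4 - x^3/3 - 3*x^2/2 at the endpoints):
  F(1) − F(−1) = -119/60 − (-31/60) = -22/15.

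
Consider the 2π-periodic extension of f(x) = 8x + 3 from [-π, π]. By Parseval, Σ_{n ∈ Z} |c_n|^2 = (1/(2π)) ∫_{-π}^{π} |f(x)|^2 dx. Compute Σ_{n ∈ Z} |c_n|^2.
Σ |c_n|^2 = 64π^2/3 + 9

Expand and integrate term by term over [-π, π]:
  ∫ (8x)^2 dx = 64·(2π^3/3); ∫ 2·8·(3)·x dx = 0 (odd integrand); ∫ 3^2 dx = 9·2π.
So (1/(2π)) ∫_{-π}^{π} (8x + 3)^2 dx = 64π^2/3 + 9 = 64π^2/3 + 9.
Parseval ⇒ Σ |c_n|^2 = 64π^2/3 + 9.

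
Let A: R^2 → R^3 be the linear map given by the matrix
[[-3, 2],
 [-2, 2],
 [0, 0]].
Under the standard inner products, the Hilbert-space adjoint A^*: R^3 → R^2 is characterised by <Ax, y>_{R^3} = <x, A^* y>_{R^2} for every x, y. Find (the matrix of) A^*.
A^* = A^T =
[[-3, -2, 0],
 [2, 2, 0]]

For real matrices with standard dot products, the defining identity <Ax, y> = <x, A^* y> gives (Ax)^T y = x^T (A^*) y, i.e. x^T A^T y = x^T (A^*) y. Since this holds for all x, y, we must have A^* = A^T. Therefore
A^* =
[[-3, -2, 0],
 [2, 2, 0]].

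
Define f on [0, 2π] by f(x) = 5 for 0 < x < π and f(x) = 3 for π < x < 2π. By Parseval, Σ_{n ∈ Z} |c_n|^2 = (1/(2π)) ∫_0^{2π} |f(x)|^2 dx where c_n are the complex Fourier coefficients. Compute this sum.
Σ |c_n|^2 = 17

Parseval equates the L^2 energy of f (normalised by 1/(2π)) with the ℓ^2 sum of its Fourier coefficients: (1/(2π)) ∫_0^{2π} |f|^2 = Σ |c_n|^2.
Compute the left side: (1/(2π)) [∫_0^π 5^2 dx + ∫_π^{2π} 3^2 dx] = (1/(2π)) · (25π + 9π) = (25 + 9)/2 = 17.
So Σ_{n ∈ Z} |c_n|^2 = 17.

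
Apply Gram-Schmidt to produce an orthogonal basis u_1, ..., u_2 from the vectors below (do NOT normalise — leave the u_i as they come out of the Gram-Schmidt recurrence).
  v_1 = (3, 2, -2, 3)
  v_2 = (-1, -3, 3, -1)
Orthogonal basis:
  u_1 = (3, 2, -2, 3)
  u_2 = (14/13, -21/13, 21/13, 14/13)

Apply the Gram-Schmidt recurrence
  u_1 = v_1
  u_i = v_i − Σ_{j<i} ((v_i · u_j) / (u_j · u_j)) · u_j.

Step by step this gives:
  u_1 = (3, 2, -2, 3)
  u_2 = (14/13, -21/13, 21/13, 14/13)

Orthogonality check:
  u_2 · u_1 = 0 (should be 0)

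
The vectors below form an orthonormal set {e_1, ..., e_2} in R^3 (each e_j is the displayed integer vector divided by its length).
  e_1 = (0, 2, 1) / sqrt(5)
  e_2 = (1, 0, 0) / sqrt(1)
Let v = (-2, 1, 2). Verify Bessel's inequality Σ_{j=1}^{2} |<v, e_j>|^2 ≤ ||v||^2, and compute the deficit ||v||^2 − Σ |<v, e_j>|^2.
Σ |<v, e_j>|^2 = 36/5; ||v||^2 = 9; deficit = 9/5

Write each e_j = u_j / sqrt(<u_j, u_j>) where u_j is the displayed integer vector. Then <v, e_j> = <v, u_j> / sqrt(<u_j, u_j>), so |<v, e_j>|^2 = <v, u_j>^2 / <u_j, u_j>.
Coefficients: <v, e_1> = 4/sqrt(5), <v, e_2> = -2/sqrt(1).
Square and sum: Σ |<v, e_j>|^2 = 36/5.
Compute ||v||^2 = v·v = 9.
Deficit = 9 − 36/5 = 9/5 ≥ 0, confirming Bessel's inequality. (The deficit equals ||v − Σ <v,e_j> e_j||^2, the squared distance from v to span{e_j}.)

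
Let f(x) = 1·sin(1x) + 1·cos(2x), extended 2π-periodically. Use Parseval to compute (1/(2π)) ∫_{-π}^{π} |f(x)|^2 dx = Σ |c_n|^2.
Σ |c_n|^2 = 1

Expand |f|^2 and use orthogonality of {sin(nx), cos(mx)} on [-π, π]:
  ∫_{-π}^{π} sin(nx)^2 dx = π, ∫ cos(mx)^2 dx = π, and cross terms integrate to 0.
So ∫_{-π}^{π} f(x)^2 dx = 1^2 · π + 1^2 · π = (1 + 1)π.
Divide by 2π: (1 + 1)/2 = 1.
By Parseval, this equals Σ |c_n|^2.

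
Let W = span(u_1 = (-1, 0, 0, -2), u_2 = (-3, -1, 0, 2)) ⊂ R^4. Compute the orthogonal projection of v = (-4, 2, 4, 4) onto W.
proj_W(v) = (-220/69, -86/69, 0, 248/69)

Set up U = [u_1 | ... | u_2] ∈ R^(4×2). The projector onto W = col(U) is P = U (U^T U)^(-1) U^T.
Compute U^T U =
  [5, -1]
  [-1, 14],
and U^T v = (-4, 18).
Solve U^T U · c = U^T v for the coefficients: c = (-38/69, 86/69). The projection is proj_W(v) = U c.
Check: (v - proj_W(v)) · u_1 = 0  (should be 0).
Check: (v - proj_W(v)) · u_2 = 0  (should be 0).
Result: proj_W(v) = (-220/69, -86/69, 0, 248/69).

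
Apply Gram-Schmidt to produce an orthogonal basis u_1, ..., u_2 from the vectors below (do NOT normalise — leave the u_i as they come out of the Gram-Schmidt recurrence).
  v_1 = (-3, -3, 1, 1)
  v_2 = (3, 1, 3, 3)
Orthogonal basis:
  u_1 = (-3, -3, 1, 1)
  u_2 = (21/10, 1/10, 33/10, 33/10)

Apply the Gram-Schmidt recurrence
  u_1 = v_1
  u_i = v_i − Σ_{j<i} ((v_i · u_j) / (u_j · u_j)) · u_j.

Step by step this gives:
  u_1 = (-3, -3, 1, 1)
  u_2 = (21/10, 1/10, 33/10, 33/10)

Orthogonality check:
  u_2 · u_1 = 0 (should be 0)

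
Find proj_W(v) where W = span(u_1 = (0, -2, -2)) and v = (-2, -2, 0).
proj_W(v) = (0, -1, -1)

Set up U = [u_1 | ... | u_1] ∈ R^(3×1). The projector onto W = col(U) is P = U (U^T U)^(-1) U^T.
Compute U^T U =
  [8],
and U^T v = (4).
Solve U^T U · c = U^T v for the coefficients: c = (1/2). The projection is proj_W(v) = U c.
Check: (v - proj_W(v)) · u_1 = 0  (should be 0).
Result: proj_W(v) = (0, -1, -1).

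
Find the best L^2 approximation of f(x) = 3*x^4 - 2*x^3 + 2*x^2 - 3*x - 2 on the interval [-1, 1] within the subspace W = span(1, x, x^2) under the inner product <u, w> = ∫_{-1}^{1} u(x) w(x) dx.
g(x) = 32*x^2/7 - 21*x/5 - 79/35

The best approximation g ∈ W is the orthogonal projection of f onto W. Writing g = a_0 + a_1 x + a_2 x^2, the coefficients solve the normal equations G · a = b where
  G_{ij} = <φ_i, φ_j> and b_i = <f, φ_i>, with φ_0 = 1, φ_1 = x, φ_2 = x^2.
G =
  [2, 0, 2/3]
  [0, 2/3, 0]
  [2/3, 0, 2/5],
b = (-22/15, -14/5, 34/105).
Solving gives a_0 = -79/35, a_1 = -21/5, a_2 = 32/7, so
  g(x) = 32*x^2/7 - 21*x/5 - 79/35.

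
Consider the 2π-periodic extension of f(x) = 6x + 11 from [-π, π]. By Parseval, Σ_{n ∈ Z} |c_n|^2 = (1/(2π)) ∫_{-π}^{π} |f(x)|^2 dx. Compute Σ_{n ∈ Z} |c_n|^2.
Σ |c_n|^2 = 12π^2 + 121

Expand and integrate term by term over [-π, π]:
  ∫ (6x)^2 dx = 36·(2π^3/3); ∫ 2·6·(11)·x dx = 0 (odd integrand); ∫ 11^2 dx = 121·2π.
So (1/(2π)) ∫_{-π}^{π} (6x + 11)^2 dx = 36π^2/3 + 121 = 12π^2 + 121.
Parseval ⇒ Σ |c_n|^2 = 12π^2 + 121.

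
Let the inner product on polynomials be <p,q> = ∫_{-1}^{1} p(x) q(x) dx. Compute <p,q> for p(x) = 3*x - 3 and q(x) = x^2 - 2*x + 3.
<p,q> = -24

Expand the product: p(x)·q(x) = 3*x^3 - 9*x^2 + 15*x - 9.
∫_{-1}^{1} of each monomial x^k gives [2/(k+1) if k even, 0 if k odd]. Integrating term-by-term (or equivalently evaluating the antiderivative F(x) = 3*x^4/4 - 3*x^3 + 15*x^2/2 - 9*x at the endpoints):
  F(1) − F(−1) = -15/4 − (81/4) = -24.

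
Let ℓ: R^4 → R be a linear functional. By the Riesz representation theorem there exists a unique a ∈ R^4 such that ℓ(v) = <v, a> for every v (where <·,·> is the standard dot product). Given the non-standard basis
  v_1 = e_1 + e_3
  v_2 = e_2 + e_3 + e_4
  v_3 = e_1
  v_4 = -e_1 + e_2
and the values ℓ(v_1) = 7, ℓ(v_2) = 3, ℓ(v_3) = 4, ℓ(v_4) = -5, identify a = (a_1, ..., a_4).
a = (4, -1, 3, 1)

Write a = (a_1, ..., a_4) in the standard basis. For each basis vector v_i, ℓ(v_i) = <v_i, a> is a linear equation in the a_j's. Collect the n equations into a matrix system V a = ℓ, where row i of V is v_i (expressed in the standard basis). Since V is invertible (lower-triangular with 1s on the diagonal, up to permutation), solve by back-substitution:
  V =
[[1, 0, 1, 0],
 [0, 1, 1, 1],
 [1, 0, 0, 0],
 [-1, 1, 0, 0]]
  V a = (7, 3, 4, -5)
Solving gives a = (4, -1, 3, 1).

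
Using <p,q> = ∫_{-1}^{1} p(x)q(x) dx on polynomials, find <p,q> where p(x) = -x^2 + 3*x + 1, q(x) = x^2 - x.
<p,q> = -26/15

Expand the product: p(x)·q(x) = -x^4 + 4*x^3 - 2*x^2 - x.
∫_{-1}^{1} of each monomial x^k gives [2/(k+1) if k even, 0 if k odd]. Integrating term-by-term (or equivalently evaluating the antiderivative F(x) = -x^5/5 + x^4 - 2*x^3/3 - x^2/2 at the endpoints):
  F(1) − F(−1) = -11/30 − (41/30) = -26/15.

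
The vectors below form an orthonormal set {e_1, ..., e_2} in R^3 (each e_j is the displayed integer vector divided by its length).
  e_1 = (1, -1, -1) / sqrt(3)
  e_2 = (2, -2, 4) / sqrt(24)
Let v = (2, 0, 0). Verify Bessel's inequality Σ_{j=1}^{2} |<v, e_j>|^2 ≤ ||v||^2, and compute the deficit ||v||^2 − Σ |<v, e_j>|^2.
Σ |<v, e_j>|^2 = 2; ||v||^2 = 4; deficit = 2

Write each e_j = u_j / sqrt(<u_j, u_j>) where u_j is the displayed integer vector. Then <v, e_j> = <v, u_j> / sqrt(<u_j, u_j>), so |<v, e_j>|^2 = <v, u_j>^2 / <u_j, u_j>.
Coefficients: <v, e_1> = 2/sqrt(3), <v, e_2> = 4/sqrt(24).
Square and sum: Σ |<v, e_j>|^2 = 2.
Compute ||v||^2 = v·v = 4.
Deficit = 4 − 2 = 2 ≥ 0, confirming Bessel's inequality. (The deficit equals ||v − Σ <v,e_j> e_j||^2, the squared distance from v to span{e_j}.)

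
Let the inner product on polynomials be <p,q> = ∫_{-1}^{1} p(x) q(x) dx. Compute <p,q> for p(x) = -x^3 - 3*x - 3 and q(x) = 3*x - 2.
<p,q> = 24/5

Expand the product: p(x)·q(x) = -3*x^4 + 2*x^3 - 9*x^2 - 3*x + 6.
∫_{-1}^{1} of each monomial x^k gives [2/(k+1) if k even, 0 if k odd]. Integrating term-by-term (or equivalently evaluating the antiderivative F(x) = -3*x^5/5 + x^4/2 - 3*x^3 - 3*x^2/2 + 6*x at the endpoints):
  F(1) − F(−1) = 7/5 − (-17/5) = 24/5.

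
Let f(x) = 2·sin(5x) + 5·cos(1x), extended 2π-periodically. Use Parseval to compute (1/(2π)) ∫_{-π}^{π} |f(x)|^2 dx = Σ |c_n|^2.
Σ |c_n|^2 = 29/2

Expand |f|^2 and use orthogonality of {sin(nx), cos(mx)} on [-π, π]:
  ∫_{-π}^{π} sin(nx)^2 dx = π, ∫ cos(mx)^2 dx = π, and cross terms integrate to 0.
So ∫_{-π}^{π} f(x)^2 dx = 2^2 · π + 5^2 · π = (4 + 25)π.
Divide by 2π: (4 + 25)/2 = 29/2.
By Parseval, this equals Σ |c_n|^2.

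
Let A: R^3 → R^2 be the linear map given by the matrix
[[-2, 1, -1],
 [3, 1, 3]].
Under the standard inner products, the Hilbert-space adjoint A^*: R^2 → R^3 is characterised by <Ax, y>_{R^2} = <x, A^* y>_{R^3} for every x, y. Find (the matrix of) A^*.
A^* = A^T =
[[-2, 3],
 [1, 1],
 [-1, 3]]

For real matrices with standard dot products, the defining identity <Ax, y> = <x, A^* y> gives (Ax)^T y = x^T (A^*) y, i.e. x^T A^T y = x^T (A^*) y. Since this holds for all x, y, we must have A^* = A^T. Therefore
A^* =
[[-2, 3],
 [1, 1],
 [-1, 3]].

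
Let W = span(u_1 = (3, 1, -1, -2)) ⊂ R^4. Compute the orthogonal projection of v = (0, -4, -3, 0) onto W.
proj_W(v) = (-1/5, -1/15, 1/15, 2/15)

Set up U = [u_1 | ... | u_1] ∈ R^(4×1). The projector onto W = col(U) is P = U (U^T U)^(-1) U^T.
Compute U^T U =
  [15],
and U^T v = (-1).
Solve U^T U · c = U^T v for the coefficients: c = (-1/15). The projection is proj_W(v) = U c.
Check: (v - proj_W(v)) · u_1 = 0  (should be 0).
Result: proj_W(v) = (-1/5, -1/15, 1/15, 2/15).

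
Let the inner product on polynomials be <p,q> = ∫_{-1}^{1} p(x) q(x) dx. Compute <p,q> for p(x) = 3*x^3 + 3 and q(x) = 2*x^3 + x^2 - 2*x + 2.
<p,q> = 466/35

Expand the product: p(x)·q(x) = 6*x^6 + 3*x^5 - 6*x^4 + 12*x^3 + 3*x^2 - 6*x + 6.
∫_{-1}^{1} of each monomial x^k gives [2/(k+1) if k even, 0 if k odd]. Integrating term-by-term (or equivalently evaluating the antiderivative F(x) = 6*x^7/7 + x^6/2 - 6*x^5/5 + 3*x^4 + x^3 - 3*x^2 + 6*x at the endpoints):
  F(1) − F(−1) = 501/70 − (-431/70) = 466/35.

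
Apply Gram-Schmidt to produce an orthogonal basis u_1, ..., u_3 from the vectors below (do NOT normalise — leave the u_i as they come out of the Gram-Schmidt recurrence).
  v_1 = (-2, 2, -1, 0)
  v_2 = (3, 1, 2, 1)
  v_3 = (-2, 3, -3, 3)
Orthogonal basis:
  u_1 = (-2, 2, -1, 0)
  u_2 = (5/3, 7/3, 4/3, 1)
  u_3 = (16/33, -5/11, -62/33, 91/33)

Apply the Gram-Schmidt recurrence
  u_1 = v_1
  u_i = v_i − Σ_{j<i} ((v_i · u_j) / (u_j · u_j)) · u_j.

Step by step this gives:
  u_1 = (-2, 2, -1, 0)
  u_2 = (5/3, 7/3, 4/3, 1)
  u_3 = (16/33, -5/11, -62/33, 91/33)

Orthogonality check:
  u_2 · u_1 = 0 (should be 0)
  u_3 · u_1 = 0 (should be 0)
  u_3 · u_2 = 0 (should be 0)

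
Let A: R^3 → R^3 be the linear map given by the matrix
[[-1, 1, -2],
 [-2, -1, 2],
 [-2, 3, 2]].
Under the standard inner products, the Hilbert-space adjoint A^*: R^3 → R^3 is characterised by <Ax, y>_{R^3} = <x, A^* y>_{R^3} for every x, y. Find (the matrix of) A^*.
A^* = A^T =
[[-1, -2, -2],
 [1, -1, 3],
 [-2, 2, 2]]

For real matrices with standard dot products, the defining identity <Ax, y> = <x, A^* y> gives (Ax)^T y = x^T (A^*) y, i.e. x^T A^T y = x^T (A^*) y. Since this holds for all x, y, we must have A^* = A^T. Therefore
A^* =
[[-1, -2, -2],
 [1, -1, 3],
 [-2, 2, 2]].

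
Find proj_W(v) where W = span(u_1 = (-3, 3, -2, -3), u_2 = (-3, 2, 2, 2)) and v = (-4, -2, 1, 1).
proj_W(v) = (-492/313, 617/626, 406/313, 851/626)

Set up U = [u_1 | ... | u_2] ∈ R^(4×2). The projector onto W = col(U) is P = U (U^T U)^(-1) U^T.
Compute U^T U =
  [31, 5]
  [5, 21],
and U^T v = (1, 12).
Solve U^T U · c = U^T v for the coefficients: c = (-39/626, 367/626). The projection is proj_W(v) = U c.
Check: (v - proj_W(v)) · u_1 = 0  (should be 0).
Check: (v - proj_W(v)) · u_2 = 0  (should be 0).
Result: proj_W(v) = (-492/313, 617/626, 406/313, 851/626).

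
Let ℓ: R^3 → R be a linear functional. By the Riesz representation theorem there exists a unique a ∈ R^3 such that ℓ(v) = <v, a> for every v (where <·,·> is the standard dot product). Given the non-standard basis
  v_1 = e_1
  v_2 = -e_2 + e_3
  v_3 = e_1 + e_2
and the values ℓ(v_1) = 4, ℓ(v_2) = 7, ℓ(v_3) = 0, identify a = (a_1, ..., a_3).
a = (4, -4, 3)

Write a = (a_1, ..., a_3) in the standard basis. For each basis vector v_i, ℓ(v_i) = <v_i, a> is a linear equation in the a_j's. Collect the n equations into a matrix system V a = ℓ, where row i of V is v_i (expressed in the standard basis). Since V is invertible (lower-triangular with 1s on the diagonal, up to permutation), solve by back-substitution:
  V =
[[1, 0, 0],
 [0, -1, 1],
 [1, 1, 0]]
  V a = (4, 7, 0)
Solving gives a = (4, -4, 3).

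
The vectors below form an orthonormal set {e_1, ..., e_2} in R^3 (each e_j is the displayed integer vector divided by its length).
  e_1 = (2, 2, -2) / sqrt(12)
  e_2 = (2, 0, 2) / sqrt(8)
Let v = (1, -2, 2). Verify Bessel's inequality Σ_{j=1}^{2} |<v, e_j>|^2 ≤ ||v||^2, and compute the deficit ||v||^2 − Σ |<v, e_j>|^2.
Σ |<v, e_j>|^2 = 15/2; ||v||^2 = 9; deficit = 3/2

Write each e_j = u_j / sqrt(<u_j, u_j>) where u_j is the displayed integer vector. Then <v, e_j> = <v, u_j> / sqrt(<u_j, u_j>), so |<v, e_j>|^2 = <v, u_j>^2 / <u_j, u_j>.
Coefficients: <v, e_1> = -6/sqrt(12), <v, e_2> = 6/sqrt(8).
Square and sum: Σ |<v, e_j>|^2 = 15/2.
Compute ||v||^2 = v·v = 9.
Deficit = 9 − 15/2 = 3/2 ≥ 0, confirming Bessel's inequality. (The deficit equals ||v − Σ <v,e_j> e_j||^2, the squared distance from v to span{e_j}.)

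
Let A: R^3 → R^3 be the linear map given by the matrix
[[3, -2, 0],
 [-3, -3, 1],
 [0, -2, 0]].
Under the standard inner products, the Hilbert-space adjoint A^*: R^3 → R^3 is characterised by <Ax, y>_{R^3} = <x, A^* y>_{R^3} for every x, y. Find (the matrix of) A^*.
A^* = A^T =
[[3, -3, 0],
 [-2, -3, -2],
 [0, 1, 0]]

For real matrices with standard dot products, the defining identity <Ax, y> = <x, A^* y> gives (Ax)^T y = x^T (A^*) y, i.e. x^T A^T y = x^T (A^*) y. Since this holds for all x, y, we must have A^* = A^T. Therefore
A^* =
[[3, -3, 0],
 [-2, -3, -2],
 [0, 1, 0]].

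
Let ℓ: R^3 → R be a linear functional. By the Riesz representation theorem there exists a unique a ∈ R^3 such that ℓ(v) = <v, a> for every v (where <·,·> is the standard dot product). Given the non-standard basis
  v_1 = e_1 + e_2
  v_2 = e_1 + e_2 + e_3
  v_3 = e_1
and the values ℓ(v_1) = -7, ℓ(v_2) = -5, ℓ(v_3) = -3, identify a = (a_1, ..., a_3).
a = (-3, -4, 2)

Write a = (a_1, ..., a_3) in the standard basis. For each basis vector v_i, ℓ(v_i) = <v_i, a> is a linear equation in the a_j's. Collect the n equations into a matrix system V a = ℓ, where row i of V is v_i (expressed in the standard basis). Since V is invertible (lower-triangular with 1s on the diagonal, up to permutation), solve by back-substitution:
  V =
[[1, 1, 0],
 [1, 1, 1],
 [1, 0, 0]]
  V a = (-7, -5, -3)
Solving gives a = (-3, -4, 2).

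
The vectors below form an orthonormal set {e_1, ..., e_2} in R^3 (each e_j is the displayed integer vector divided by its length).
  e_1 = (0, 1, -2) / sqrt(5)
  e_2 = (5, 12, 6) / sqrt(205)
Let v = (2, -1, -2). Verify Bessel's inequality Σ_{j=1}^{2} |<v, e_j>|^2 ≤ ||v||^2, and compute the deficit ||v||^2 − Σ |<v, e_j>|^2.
Σ |<v, e_j>|^2 = 113/41; ||v||^2 = 9; deficit = 256/41

Write each e_j = u_j / sqrt(<u_j, u_j>) where u_j is the displayed integer vector. Then <v, e_j> = <v, u_j> / sqrt(<u_j, u_j>), so |<v, e_j>|^2 = <v, u_j>^2 / <u_j, u_j>.
Coefficients: <v, e_1> = 3/sqrt(5), <v, e_2> = -14/sqrt(205).
Square and sum: Σ |<v, e_j>|^2 = 113/41.
Compute ||v||^2 = v·v = 9.
Deficit = 9 − 113/41 = 256/41 ≥ 0, confirming Bessel's inequality. (The deficit equals ||v − Σ <v,e_j> e_j||^2, the squared distance from v to span{e_j}.)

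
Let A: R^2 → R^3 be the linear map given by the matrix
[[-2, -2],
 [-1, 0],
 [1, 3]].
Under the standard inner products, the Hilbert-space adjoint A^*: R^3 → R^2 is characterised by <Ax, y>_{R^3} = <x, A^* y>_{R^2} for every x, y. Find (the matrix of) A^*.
A^* = A^T =
[[-2, -1, 1],
 [-2, 0, 3]]

For real matrices with standard dot products, the defining identity <Ax, y> = <x, A^* y> gives (Ax)^T y = x^T (A^*) y, i.e. x^T A^T y = x^T (A^*) y. Since this holds for all x, y, we must have A^* = A^T. Therefore
A^* =
[[-2, -1, 1],
 [-2, 0, 3]].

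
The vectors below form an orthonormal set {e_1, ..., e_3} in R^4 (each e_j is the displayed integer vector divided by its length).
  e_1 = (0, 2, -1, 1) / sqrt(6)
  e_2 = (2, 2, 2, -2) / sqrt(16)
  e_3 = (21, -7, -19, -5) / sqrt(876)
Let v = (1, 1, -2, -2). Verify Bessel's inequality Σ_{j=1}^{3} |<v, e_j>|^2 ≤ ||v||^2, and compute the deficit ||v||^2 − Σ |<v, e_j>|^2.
Σ |<v, e_j>|^2 = 442/73; ||v||^2 = 10; deficit = 288/73

Write each e_j = u_j / sqrt(<u_j, u_j>) where u_j is the displayed integer vector. Then <v, e_j> = <v, u_j> / sqrt(<u_j, u_j>), so |<v, e_j>|^2 = <v, u_j>^2 / <u_j, u_j>.
Coefficients: <v, e_1> = 2/sqrt(6), <v, e_2> = 4/sqrt(16), <v, e_3> = 62/sqrt(876).
Square and sum: Σ |<v, e_j>|^2 = 442/73.
Compute ||v||^2 = v·v = 10.
Deficit = 10 − 442/73 = 288/73 ≥ 0, confirming Bessel's inequality. (The deficit equals ||v − Σ <v,e_j> e_j||^2, the squared distance from v to span{e_j}.)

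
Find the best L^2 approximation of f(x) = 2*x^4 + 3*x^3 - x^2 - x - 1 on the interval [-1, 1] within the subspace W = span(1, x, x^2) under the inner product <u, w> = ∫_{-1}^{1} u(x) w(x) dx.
g(x) = 5*x^2/7 + 4*x/5 - 41/35

The best approximation g ∈ W is the orthogonal projection of f onto W. Writing g = a_0 + a_1 x + a_2 x^2, the coefficients solve the normal equations G · a = b where
  G_{ij} = <φ_i, φ_j> and b_i = <f, φ_i>, with φ_0 = 1, φ_1 = x, φ_2 = x^2.
G =
  [2, 0, 2/3]
  [0, 2/3, 0]
  [2/3, 0, 2/5],
b = (-28/15, 8/15, -52/105).
Solving gives a_0 = -41/35, a_1 = 4/5, a_2 = 5/7, so
  g(x) = 5*x^2/7 + 4*x/5 - 41/35.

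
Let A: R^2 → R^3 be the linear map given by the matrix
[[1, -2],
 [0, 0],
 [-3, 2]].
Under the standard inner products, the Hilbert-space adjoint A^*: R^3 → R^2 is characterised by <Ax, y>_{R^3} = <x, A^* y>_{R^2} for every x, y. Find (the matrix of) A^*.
A^* = A^T =
[[1, 0, -3],
 [-2, 0, 2]]

For real matrices with standard dot products, the defining identity <Ax, y> = <x, A^* y> gives (Ax)^T y = x^T (A^*) y, i.e. x^T A^T y = x^T (A^*) y. Since this holds for all x, y, we must have A^* = A^T. Therefore
A^* =
[[1, 0, -3],
 [-2, 0, 2]].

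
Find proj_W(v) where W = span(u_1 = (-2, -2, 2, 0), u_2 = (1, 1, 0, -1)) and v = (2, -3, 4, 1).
proj_W(v) = (-7/5, -7/5, 11/5, -4/5)

Set up U = [u_1 | ... | u_2] ∈ R^(4×2). The projector onto W = col(U) is P = U (U^T U)^(-1) U^T.
Compute U^T U =
  [12, -4]
  [-4, 3],
and U^T v = (10, -2).
Solve U^T U · c = U^T v for the coefficients: c = (11/10, 4/5). The projection is proj_W(v) = U c.
Check: (v - proj_W(v)) · u_1 = 0  (should be 0).
Check: (v - proj_W(v)) · u_2 = 0  (should be 0).
Result: proj_W(v) = (-7/5, -7/5, 11/5, -4/5).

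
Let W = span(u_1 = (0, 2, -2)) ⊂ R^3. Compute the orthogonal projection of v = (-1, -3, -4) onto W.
proj_W(v) = (0, 1/2, -1/2)

Set up U = [u_1 | ... | u_1] ∈ R^(3×1). The projector onto W = col(U) is P = U (U^T U)^(-1) U^T.
Compute U^T U =
  [8],
and U^T v = (2).
Solve U^T U · c = U^T v for the coefficients: c = (1/4). The projection is proj_W(v) = U c.
Check: (v - proj_W(v)) · u_1 = 0  (should be 0).
Result: proj_W(v) = (0, 1/2, -1/2).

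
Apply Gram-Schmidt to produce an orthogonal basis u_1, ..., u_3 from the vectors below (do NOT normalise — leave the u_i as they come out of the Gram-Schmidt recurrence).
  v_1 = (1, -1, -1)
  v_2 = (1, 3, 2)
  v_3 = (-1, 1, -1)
Orthogonal basis:
  u_1 = (1, -1, -1)
  u_2 = (7/3, 5/3, 2/3)
  u_3 = (-4/13, 12/13, -16/13)

Apply the Gram-Schmidt recurrence
  u_1 = v_1
  u_i = v_i − Σ_{j<i} ((v_i · u_j) / (u_j · u_j)) · u_j.

Step by step this gives:
  u_1 = (1, -1, -1)
  u_2 = (7/3, 5/3, 2/3)
  u_3 = (-4/13, 12/13, -16/13)

Orthogonality check:
  u_2 · u_1 = 0 (should be 0)
  u_3 · u_1 = 0 (should be 0)
  u_3 · u_2 = 0 (should be 0)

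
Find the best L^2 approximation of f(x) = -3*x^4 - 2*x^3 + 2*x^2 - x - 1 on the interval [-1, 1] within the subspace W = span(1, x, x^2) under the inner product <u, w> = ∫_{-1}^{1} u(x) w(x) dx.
g(x) = -4*x^2/7 - 11*x/5 - 26/35

The best approximation g ∈ W is the orthogonal projection of f onto W. Writing g = a_0 + a_1 x + a_2 x^2, the coefficients solve the normal equations G · a = b where
  G_{ij} = <φ_i, φ_j> and b_i = <f, φ_i>, with φ_0 = 1, φ_1 = x, φ_2 = x^2.
G =
  [2, 0, 2/3]
  [0, 2/3, 0]
  [2/3, 0, 2/5],
b = (-28/15, -22/15, -76/105).
Solving gives a_0 = -26/35, a_1 = -11/5, a_2 = -4/7, so
  g(x) = -4*x^2/7 - 11*x/5 - 26/35.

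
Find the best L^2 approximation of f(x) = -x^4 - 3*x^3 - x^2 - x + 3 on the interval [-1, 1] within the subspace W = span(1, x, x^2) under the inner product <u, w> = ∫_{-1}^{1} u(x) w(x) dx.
g(x) = -13*x^2/7 - 14*x/5 + 108/35

The best approximation g ∈ W is the orthogonal projection of f onto W. Writing g = a_0 + a_1 x + a_2 x^2, the coefficients solve the normal equations G · a = b where
  G_{ij} = <φ_i, φ_j> and b_i = <f, φ_i>, with φ_0 = 1, φ_1 = x, φ_2 = x^2.
G =
  [2, 0, 2/3]
  [0, 2/3, 0]
  [2/3, 0, 2/5],
b = (74/15, -28/15, 46/35).
Solving gives a_0 = 108/35, a_1 = -14/5, a_2 = -13/7, so
  g(x) = -13*x^2/7 - 14*x/5 + 108/35.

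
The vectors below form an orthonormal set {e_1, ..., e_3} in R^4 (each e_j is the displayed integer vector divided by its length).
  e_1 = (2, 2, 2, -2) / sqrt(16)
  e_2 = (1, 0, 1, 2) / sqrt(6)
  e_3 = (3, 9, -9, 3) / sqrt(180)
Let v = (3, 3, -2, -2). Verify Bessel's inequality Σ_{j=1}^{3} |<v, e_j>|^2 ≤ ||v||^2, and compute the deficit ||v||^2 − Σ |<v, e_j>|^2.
Σ |<v, e_j>|^2 = 233/10; ||v||^2 = 26; deficit = 27/10

Write each e_j = u_j / sqrt(<u_j, u_j>) where u_j is the displayed integer vector. Then <v, e_j> = <v, u_j> / sqrt(<u_j, u_j>), so |<v, e_j>|^2 = <v, u_j>^2 / <u_j, u_j>.
Coefficients: <v, e_1> = 12/sqrt(16), <v, e_2> = -3/sqrt(6), <v, e_3> = 48/sqrt(180).
Square and sum: Σ |<v, e_j>|^2 = 233/10.
Compute ||v||^2 = v·v = 26.
Deficit = 26 − 233/10 = 27/10 ≥ 0, confirming Bessel's inequality. (The deficit equals ||v − Σ <v,e_j> e_j||^2, the squared distance from v to span{e_j}.)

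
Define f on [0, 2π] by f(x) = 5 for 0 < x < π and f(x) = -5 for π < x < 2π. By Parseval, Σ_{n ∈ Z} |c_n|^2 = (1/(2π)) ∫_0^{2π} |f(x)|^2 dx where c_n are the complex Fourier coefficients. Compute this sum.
Σ |c_n|^2 = 25

Parseval equates the L^2 energy of f (normalised by 1/(2π)) with the ℓ^2 sum of its Fourier coefficients: (1/(2π)) ∫_0^{2π} |f|^2 = Σ |c_n|^2.
Compute the left side: (1/(2π)) [∫_0^π 5^2 dx + ∫_π^{2π} (-5)^2 dx] = (1/(2π)) · (25π + 25π) = (25 + 25)/2 = 25.
So Σ_{n ∈ Z} |c_n|^2 = 25.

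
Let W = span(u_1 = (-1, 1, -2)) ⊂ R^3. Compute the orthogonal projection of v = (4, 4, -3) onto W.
proj_W(v) = (-1, 1, -2)

Set up U = [u_1 | ... | u_1] ∈ R^(3×1). The projector onto W = col(U) is P = U (U^T U)^(-1) U^T.
Compute U^T U =
  [6],
and U^T v = (6).
Solve U^T U · c = U^T v for the coefficients: c = (1). The projection is proj_W(v) = U c.
Check: (v - proj_W(v)) · u_1 = 0  (should be 0).
Result: proj_W(v) = (-1, 1, -2).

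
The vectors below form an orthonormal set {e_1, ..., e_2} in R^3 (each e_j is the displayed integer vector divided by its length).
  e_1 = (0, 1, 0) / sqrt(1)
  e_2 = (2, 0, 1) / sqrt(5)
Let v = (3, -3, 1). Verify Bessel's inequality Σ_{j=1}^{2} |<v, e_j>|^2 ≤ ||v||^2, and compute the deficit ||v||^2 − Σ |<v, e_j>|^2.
Σ |<v, e_j>|^2 = 94/5; ||v||^2 = 19; deficit = 1/5

Write each e_j = u_j / sqrt(<u_j, u_j>) where u_j is the displayed integer vector. Then <v, e_j> = <v, u_j> / sqrt(<u_j, u_j>), so |<v, e_j>|^2 = <v, u_j>^2 / <u_j, u_j>.
Coefficients: <v, e_1> = -3/sqrt(1), <v, e_2> = 7/sqrt(5).
Square and sum: Σ |<v, e_j>|^2 = 94/5.
Compute ||v||^2 = v·v = 19.
Deficit = 19 − 94/5 = 1/5 ≥ 0, confirming Bessel's inequality. (The deficit equals ||v − Σ <v,e_j> e_j||^2, the squared distance from v to span{e_j}.)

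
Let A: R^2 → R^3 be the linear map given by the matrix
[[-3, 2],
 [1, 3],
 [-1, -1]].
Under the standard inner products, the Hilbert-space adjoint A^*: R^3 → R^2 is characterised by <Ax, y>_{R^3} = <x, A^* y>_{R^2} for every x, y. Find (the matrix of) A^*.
A^* = A^T =
[[-3, 1, -1],
 [2, 3, -1]]

For real matrices with standard dot products, the defining identity <Ax, y> = <x, A^* y> gives (Ax)^T y = x^T (A^*) y, i.e. x^T A^T y = x^T (A^*) y. Since this holds for all x, y, we must have A^* = A^T. Therefore
A^* =
[[-3, 1, -1],
 [2, 3, -1]].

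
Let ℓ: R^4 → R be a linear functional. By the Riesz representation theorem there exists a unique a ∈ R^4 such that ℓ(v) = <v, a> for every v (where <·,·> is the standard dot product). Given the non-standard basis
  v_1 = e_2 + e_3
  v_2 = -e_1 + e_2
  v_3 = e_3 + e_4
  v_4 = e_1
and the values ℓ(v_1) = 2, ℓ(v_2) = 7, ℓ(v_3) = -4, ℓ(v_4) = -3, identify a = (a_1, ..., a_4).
a = (-3, 4, -2, -2)

Write a = (a_1, ..., a_4) in the standard basis. For each basis vector v_i, ℓ(v_i) = <v_i, a> is a linear equation in the a_j's. Collect the n equations into a matrix system V a = ℓ, where row i of V is v_i (expressed in the standard basis). Since V is invertible (lower-triangular with 1s on the diagonal, up to permutation), solve by back-substitution:
  V =
[[0, 1, 1, 0],
 [-1, 1, 0, 0],
 [0, 0, 1, 1],
 [1, 0, 0, 0]]
  V a = (2, 7, -4, -3)
Solving gives a = (-3, 4, -2, -2).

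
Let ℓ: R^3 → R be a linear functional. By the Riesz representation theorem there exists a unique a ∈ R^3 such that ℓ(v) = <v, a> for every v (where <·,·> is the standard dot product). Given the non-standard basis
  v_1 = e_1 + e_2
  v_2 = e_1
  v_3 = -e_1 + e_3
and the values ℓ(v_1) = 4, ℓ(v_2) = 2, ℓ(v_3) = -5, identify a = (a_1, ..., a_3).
a = (2, 2, -3)

Write a = (a_1, ..., a_3) in the standard basis. For each basis vector v_i, ℓ(v_i) = <v_i, a> is a linear equation in the a_j's. Collect the n equations into a matrix system V a = ℓ, where row i of V is v_i (expressed in the standard basis). Since V is invertible (lower-triangular with 1s on the diagonal, up to permutation), solve by back-substitution:
  V =
[[1, 1, 0],
 [1, 0, 0],
 [-1, 0, 1]]
  V a = (4, 2, -5)
Solving gives a = (2, 2, -3).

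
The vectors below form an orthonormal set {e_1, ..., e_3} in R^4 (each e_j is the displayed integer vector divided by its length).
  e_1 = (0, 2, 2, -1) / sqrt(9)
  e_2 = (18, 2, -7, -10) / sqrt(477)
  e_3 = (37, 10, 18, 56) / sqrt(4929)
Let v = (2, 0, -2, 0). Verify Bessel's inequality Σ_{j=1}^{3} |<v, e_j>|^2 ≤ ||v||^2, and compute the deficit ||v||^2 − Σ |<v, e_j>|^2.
Σ |<v, e_j>|^2 = 680/93; ||v||^2 = 8; deficit = 64/93

Write each e_j = u_j / sqrt(<u_j, u_j>) where u_j is the displayed integer vector. Then <v, e_j> = <v, u_j> / sqrt(<u_j, u_j>), so |<v, e_j>|^2 = <v, u_j>^2 / <u_j, u_j>.
Coefficients: <v, e_1> = -4/sqrt(9), <v, e_2> = 50/sqrt(477), <v, e_3> = 38/sqrt(4929).
Square and sum: Σ |<v, e_j>|^2 = 680/93.
Compute ||v||^2 = v·v = 8.
Deficit = 8 − 680/93 = 64/93 ≥ 0, confirming Bessel's inequality. (The deficit equals ||v − Σ <v,e_j> e_j||^2, the squared distance from v to span{e_j}.)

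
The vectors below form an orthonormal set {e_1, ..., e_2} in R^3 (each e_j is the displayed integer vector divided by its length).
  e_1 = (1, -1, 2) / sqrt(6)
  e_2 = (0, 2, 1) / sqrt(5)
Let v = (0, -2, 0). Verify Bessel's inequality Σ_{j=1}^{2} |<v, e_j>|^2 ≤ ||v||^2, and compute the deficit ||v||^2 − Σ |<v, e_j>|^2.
Σ |<v, e_j>|^2 = 58/15; ||v||^2 = 4; deficit = 2/15

Write each e_j = u_j / sqrt(<u_j, u_j>) where u_j is the displayed integer vector. Then <v, e_j> = <v, u_j> / sqrt(<u_j, u_j>), so |<v, e_j>|^2 = <v, u_j>^2 / <u_j, u_j>.
Coefficients: <v, e_1> = 2/sqrt(6), <v, e_2> = -4/sqrt(5).
Square and sum: Σ |<v, e_j>|^2 = 58/15.
Compute ||v||^2 = v·v = 4.
Deficit = 4 − 58/15 = 2/15 ≥ 0, confirming Bessel's inequality. (The deficit equals ||v − Σ <v,e_j> e_j||^2, the squared distance from v to span{e_j}.)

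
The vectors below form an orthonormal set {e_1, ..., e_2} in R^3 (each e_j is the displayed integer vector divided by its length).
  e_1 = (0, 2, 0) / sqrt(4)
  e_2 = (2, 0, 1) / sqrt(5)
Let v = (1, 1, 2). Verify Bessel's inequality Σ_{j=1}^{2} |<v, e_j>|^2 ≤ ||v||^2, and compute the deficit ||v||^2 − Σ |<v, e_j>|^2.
Σ |<v, e_j>|^2 = 21/5; ||v||^2 = 6; deficit = 9/5

Write each e_j = u_j / sqrt(<u_j, u_j>) where u_j is the displayed integer vector. Then <v, e_j> = <v, u_j> / sqrt(<u_j, u_j>), so |<v, e_j>|^2 = <v, u_j>^2 / <u_j, u_j>.
Coefficients: <v, e_1> = 2/sqrt(4), <v, e_2> = 4/sqrt(5).
Square and sum: Σ |<v, e_j>|^2 = 21/5.
Compute ||v||^2 = v·v = 6.
Deficit = 6 − 21/5 = 9/5 ≥ 0, confirming Bessel's inequality. (The deficit equals ||v − Σ <v,e_j> e_j||^2, the squared distance from v to span{e_j}.)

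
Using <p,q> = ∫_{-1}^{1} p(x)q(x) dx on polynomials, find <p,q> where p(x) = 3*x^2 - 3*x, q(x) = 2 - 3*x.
<p,q> = 10

Expand the product: p(x)·q(x) = -9*x^3 + 15*x^2 - 6*x.
∫_{-1}^{1} of each monomial x^k gives [2/(k+1) if k even, 0 if k odd]. Integrating term-by-term (or equivalently evaluating the antiderivative F(x) = -9*x^4/4 + 5*x^3 - 3*x^2 at the endpoints):
  F(1) − F(−1) = -1/4 − (-41/4) = 10.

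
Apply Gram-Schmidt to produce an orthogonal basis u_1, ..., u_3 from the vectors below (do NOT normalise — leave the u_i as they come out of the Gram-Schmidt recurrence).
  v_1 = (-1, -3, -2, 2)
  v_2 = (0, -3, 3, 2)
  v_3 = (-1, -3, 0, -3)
Orthogonal basis:
  u_1 = (-1, -3, -2, 2)
  u_2 = (7/18, -11/6, 34/9, 11/9)
  u_3 = (-280/347, -762/347, 56/347, -1227/347)

Apply the Gram-Schmidt recurrence
  u_1 = v_1
  u_i = v_i − Σ_{j<i} ((v_i · u_j) / (u_j · u_j)) · u_j.

Step by step this gives:
  u_1 = (-1, -3, -2, 2)
  u_2 = (7/18, -11/6, 34/9, 11/9)
  u_3 = (-280/347, -762/347, 56/347, -1227/347)

Orthogonality check:
  u_2 · u_1 = 0 (should be 0)
  u_3 · u_1 = 0 (should be 0)
  u_3 · u_2 = 0 (should be 0)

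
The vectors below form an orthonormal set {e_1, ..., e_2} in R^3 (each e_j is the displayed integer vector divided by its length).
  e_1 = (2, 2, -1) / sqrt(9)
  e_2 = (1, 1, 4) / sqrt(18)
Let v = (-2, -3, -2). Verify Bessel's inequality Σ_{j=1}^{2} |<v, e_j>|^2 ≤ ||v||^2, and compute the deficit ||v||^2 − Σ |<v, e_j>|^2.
Σ |<v, e_j>|^2 = 33/2; ||v||^2 = 17; deficit = 1/2

Write each e_j = u_j / sqrt(<u_j, u_j>) where u_j is the displayed integer vector. Then <v, e_j> = <v, u_j> / sqrt(<u_j, u_j>), so |<v, e_j>|^2 = <v, u_j>^2 / <u_j, u_j>.
Coefficients: <v, e_1> = -8/sqrt(9), <v, e_2> = -13/sqrt(18).
Square and sum: Σ |<v, e_j>|^2 = 33/2.
Compute ||v||^2 = v·v = 17.
Deficit = 17 − 33/2 = 1/2 ≥ 0, confirming Bessel's inequality. (The deficit equals ||v − Σ <v,e_j> e_j||^2, the squared distance from v to span{e_j}.)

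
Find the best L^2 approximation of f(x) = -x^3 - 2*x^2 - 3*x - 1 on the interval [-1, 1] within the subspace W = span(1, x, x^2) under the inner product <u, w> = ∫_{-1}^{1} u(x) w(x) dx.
g(x) = -2*x^2 - 18*x/5 - 1

The best approximation g ∈ W is the orthogonal projection of f onto W. Writing g = a_0 + a_1 x + a_2 x^2, the coefficients solve the normal equations G · a = b where
  G_{ij} = <φ_i, φ_j> and b_i = <f, φ_i>, with φ_0 = 1, φ_1 = x, φ_2 = x^2.
G =
  [2, 0, 2/3]
  [0, 2/3, 0]
  [2/3, 0, 2/5],
b = (-10/3, -12/5, -22/15).
Solving gives a_0 = -1, a_1 = -18/5, a_2 = -2, so
  g(x) = -2*x^2 - 18*x/5 - 1.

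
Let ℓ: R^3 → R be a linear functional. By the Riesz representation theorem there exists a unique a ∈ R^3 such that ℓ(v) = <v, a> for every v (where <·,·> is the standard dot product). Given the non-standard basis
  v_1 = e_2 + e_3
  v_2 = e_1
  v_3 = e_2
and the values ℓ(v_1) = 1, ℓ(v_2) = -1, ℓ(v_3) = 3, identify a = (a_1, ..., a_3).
a = (-1, 3, -2)

Write a = (a_1, ..., a_3) in the standard basis. For each basis vector v_i, ℓ(v_i) = <v_i, a> is a linear equation in the a_j's. Collect the n equations into a matrix system V a = ℓ, where row i of V is v_i (expressed in the standard basis). Since V is invertible (lower-triangular with 1s on the diagonal, up to permutation), solve by back-substitution:
  V =
[[0, 1, 1],
 [1, 0, 0],
 [0, 1, 0]]
  V a = (1, -1, 3)
Solving gives a = (-1, 3, -2).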